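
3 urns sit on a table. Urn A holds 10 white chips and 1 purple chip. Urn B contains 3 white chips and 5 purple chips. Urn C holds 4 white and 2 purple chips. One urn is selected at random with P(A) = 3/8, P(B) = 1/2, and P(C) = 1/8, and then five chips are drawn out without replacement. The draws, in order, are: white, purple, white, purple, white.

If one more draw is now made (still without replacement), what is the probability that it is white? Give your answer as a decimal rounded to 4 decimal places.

The likelihood of the observed sequence under each hypothesis: P(data | urn A) = (10/11)(1/10)(9/9)(0/8) = 0; P(data | urn B) = (3/8)(5/7)(2/6)(4/5)(1/4) = 0.017857; P(data | urn C) = (4/6)(2/5)(3/4)(1/3)(2/2) = 0.066667.
Multiplying each by its prior: 3/8 · 0 = 0, 1/2 · 0.017857 = 0.0089286, 1/8 · 0.066667 = 0.0083333; these sum to 0.017262.
Dividing through by the total gives posterior P(urn A | data) = 0, P(urn B | data) = 0.51724, P(urn C | data) = 0.48276.
Averaging over the posterior, P(white next | data) = (0)(0.51724) + (1)(0.48276) = 0.48276.

0.4828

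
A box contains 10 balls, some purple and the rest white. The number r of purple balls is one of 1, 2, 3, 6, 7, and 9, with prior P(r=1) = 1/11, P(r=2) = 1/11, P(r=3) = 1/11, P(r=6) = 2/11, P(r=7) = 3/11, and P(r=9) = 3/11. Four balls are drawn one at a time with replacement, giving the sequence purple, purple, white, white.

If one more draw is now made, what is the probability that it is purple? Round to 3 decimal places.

The likelihood of the observed sequence under each hypothesis: P(data | r = 1) = (1/10)(1/10)(9/10)(9/10) = 0.0081; P(data | r = 2) = (2/10)(2/10)(8/10)(8/10) = 0.0256; P(data | r = 3) = (3/10)(3/10)(7/10)(7/10) = 0.0441; P(data | r = 6) = (6/10)(6/10)(4/10)(4/10) = 0.0576; P(data | r = 7) = (7/10)(7/10)(3/10)(3/10) = 0.0441; P(data | r = 9) = (9/10)(9/10)(1/10)(1/10) = 0.0081.
The prior-weighted likelihoods are 1/11 · 0.0081 = 0.00073636, 1/11 · 0.0256 = 0.0023273, 1/11 · 0.0441 = 0.0040091, 2/11 · 0.0576 = 0.010473, 3/11 · 0.0441 = 0.012027, 3/11 · 0.0081 = 0.0022091; these sum to 0.031782.
Dividing through by the total gives posterior P(r = 1 | data) = 0.023169, P(r = 2 | data) = 0.073227, P(r = 3 | data) = 0.12614, P(r = 6 | data) = 0.32952, P(r = 7 | data) = 0.37843, P(r = 9 | data) = 0.069508.
So P(purple next | data) = Σ P(purple next | H) P(H | data) = (1/10)(0.023169) + (1/5)(0.073227) + (3/10)(0.12614) + (3/5)(0.32952) + (7/10)(0.37843) + (9/10)(0.069508) = 0.57998.

0.580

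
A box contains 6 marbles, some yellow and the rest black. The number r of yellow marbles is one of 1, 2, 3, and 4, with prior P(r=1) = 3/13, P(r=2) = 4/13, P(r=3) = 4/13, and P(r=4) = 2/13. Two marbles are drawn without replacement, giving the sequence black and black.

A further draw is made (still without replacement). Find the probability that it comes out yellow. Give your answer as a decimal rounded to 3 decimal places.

Under each hypothesis, the probability of the observed sequence is: P(data | r = 1) = (5/6)(4/5) = 2/3; P(data | r = 2) = (4/6)(3/5) = 2/5; P(data | r = 3) = (3/6)(2/5) = 1/5; P(data | r = 4) = (2/6)(1/5) = 1/15.
The prior-weighted likelihoods are 3/13 · 2/3 = 2/13, 4/13 · 2/5 = 8/65, 4/13 · 1/5 = 4/65, 2/13 · 1/15 = 2/195; summing to 68/195.
Dividing through by the total gives posterior P(r = 1 | data) = 15/34, P(r = 2 | data) = 6/17, P(r = 3 | data) = 3/17, P(r = 4 | data) = 1/34.
So P(yellow next | data) = Σ P(yellow next | H) P(H | data) = (1/4)(15/34) + (1/2)(6/17) + (3/4)(3/17) + (1)(1/34) = 61/136.

0.449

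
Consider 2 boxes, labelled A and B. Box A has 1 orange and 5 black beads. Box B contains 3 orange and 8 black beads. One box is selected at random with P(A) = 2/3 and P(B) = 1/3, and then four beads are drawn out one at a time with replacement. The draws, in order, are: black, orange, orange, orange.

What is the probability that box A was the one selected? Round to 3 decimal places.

0.343

Compute the likelihood of the observed sequence for each case: P(data | box A) = (5/6)(1/6)(1/6)(1/6) = 0.003858; P(data | box B) = (8/11)(3/11)(3/11)(3/11) = 0.014753.
Weighting by the prior gives 2/3 · 0.003858 = 0.002572, 1/3 · 0.014753 = 0.0049177; summing to 0.0074897.
So P(box A | data) = (0.002572) / (0.0074897) = 0.34341.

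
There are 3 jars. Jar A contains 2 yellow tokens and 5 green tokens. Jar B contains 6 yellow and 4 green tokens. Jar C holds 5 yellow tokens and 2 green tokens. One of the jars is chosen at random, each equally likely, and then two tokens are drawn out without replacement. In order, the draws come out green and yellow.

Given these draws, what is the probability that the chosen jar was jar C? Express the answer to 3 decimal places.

Compute the likelihood of the observed sequence for each case: P(data | jar A) = (5/7)(2/6) = 5/21; P(data | jar B) = (4/10)(6/9) = 4/15; P(data | jar C) = (2/7)(5/6) = 5/21.
Weighting by the prior gives 1/3 · 5/21 = 5/63, 1/3 · 4/15 = 4/45, 1/3 · 5/21 = 5/63; summing to 26/105.
Therefore the posterior P(jar C | data) = (5/63) / (26/105) = 25/78.

0.321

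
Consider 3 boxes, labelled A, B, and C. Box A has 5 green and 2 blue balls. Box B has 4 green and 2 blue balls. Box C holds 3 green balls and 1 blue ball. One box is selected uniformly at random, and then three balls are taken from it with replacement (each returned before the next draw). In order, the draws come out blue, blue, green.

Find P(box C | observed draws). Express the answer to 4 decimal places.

0.2615

For each hypothesis, P(data | H) works out to: P(data | box A) = (2/7)(2/7)(5/7) = 0.058309; P(data | box B) = (2/6)(2/6)(4/6) = 0.074074; P(data | box C) = (1/4)(1/4)(3/4) = 0.046875.
Multiplying each by its prior: 1/3 · 0.058309 = 0.019436, 1/3 · 0.074074 = 0.024691, 1/3 · 0.046875 = 0.015625; with total 0.059753.
Therefore the posterior P(box C | data) = (0.015625) / (0.059753) = 0.26149.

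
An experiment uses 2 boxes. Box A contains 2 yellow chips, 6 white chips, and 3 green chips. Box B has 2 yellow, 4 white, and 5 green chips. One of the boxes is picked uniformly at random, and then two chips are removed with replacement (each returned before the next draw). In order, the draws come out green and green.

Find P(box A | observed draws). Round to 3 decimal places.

0.265

The likelihood of the observed sequence under each hypothesis: P(data | box A) = (3/11)(3/11) = 9/121; P(data | box B) = (5/11)(5/11) = 25/121.
Multiplying each by its prior: 1/2 · 9/121 = 9/242, 1/2 · 25/121 = 25/242; these sum to 17/121.
Hence P(box A | data) = (9/242) / (17/121) = 9/34.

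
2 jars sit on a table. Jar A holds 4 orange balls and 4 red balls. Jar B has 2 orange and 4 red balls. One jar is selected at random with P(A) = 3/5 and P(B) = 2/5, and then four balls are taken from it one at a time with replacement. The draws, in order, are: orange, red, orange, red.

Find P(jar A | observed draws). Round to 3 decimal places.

0.655

The likelihood of the observed sequence under each hypothesis: P(data | jar A) = (4/8)(4/8)(4/8)(4/8) = 0.0625; P(data | jar B) = (2/6)(4/6)(2/6)(4/6) = 0.049383.
The prior-weighted likelihoods are 3/5 · 0.0625 = 0.0375, 2/5 · 0.049383 = 0.019753; with total 0.057253.
By Bayes' rule, P(jar A | data) = (0.0375) / (0.057253) = 0.65499.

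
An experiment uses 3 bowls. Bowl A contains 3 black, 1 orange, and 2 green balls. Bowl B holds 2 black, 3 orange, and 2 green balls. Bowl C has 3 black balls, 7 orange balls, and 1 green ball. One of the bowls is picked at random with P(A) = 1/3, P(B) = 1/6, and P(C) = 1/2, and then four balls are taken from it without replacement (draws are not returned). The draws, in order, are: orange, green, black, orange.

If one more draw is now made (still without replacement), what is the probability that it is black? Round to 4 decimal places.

0.3035

For each hypothesis, P(data | H) works out to: P(data | bowl A) = (1/6)(2/5)(3/4)(0/3) = 0; P(data | bowl B) = (3/7)(2/6)(2/5)(2/4) = 0.028571; P(data | bowl C) = (7/11)(1/10)(3/9)(6/8) = 0.015909.
Weighting by the prior gives 1/3 · 0 = 0, 1/6 · 0.028571 = 0.0047619, 1/2 · 0.015909 = 0.0079545; these sum to 0.012716.
Dividing through by the total gives posterior P(bowl A | data) = 0, P(bowl B | data) = 0.37447, P(bowl C | data) = 0.62553.
The predictive probability is P(black next | data) = (1/3)(0.37447) + (2/7)(0.62553) = 0.30355.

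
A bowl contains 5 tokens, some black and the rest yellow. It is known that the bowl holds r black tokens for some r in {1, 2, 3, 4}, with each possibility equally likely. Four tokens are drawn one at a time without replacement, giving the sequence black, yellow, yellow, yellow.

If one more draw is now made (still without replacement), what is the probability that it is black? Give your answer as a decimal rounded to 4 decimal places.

The likelihood of the observed sequence under each hypothesis: P(data | r = 1) = (1/5)(4/4)(3/3)(2/2) = 1/5; P(data | r = 2) = (2/5)(3/4)(2/3)(1/2) = 1/10; P(data | r = 3) = (3/5)(2/4)(1/3)(0/2) = 0; P(data | r = 4) = (4/5)(1/4)(0/3) = 0.
Weighting by the prior gives 1/4 · 1/5 = 1/20, 1/4 · 1/10 = 1/40, 1/4 · 0 = 0, 1/4 · 0 = 0; with total 3/40.
The posterior is then P(r = 1 | data) = 2/3, P(r = 2 | data) = 1/3, P(r = 3 | data) = 0, P(r = 4 | data) = 0.
Averaging over the posterior, P(black next | data) = (0)(2/3) + (1)(1/3) = 1/3.

0.3333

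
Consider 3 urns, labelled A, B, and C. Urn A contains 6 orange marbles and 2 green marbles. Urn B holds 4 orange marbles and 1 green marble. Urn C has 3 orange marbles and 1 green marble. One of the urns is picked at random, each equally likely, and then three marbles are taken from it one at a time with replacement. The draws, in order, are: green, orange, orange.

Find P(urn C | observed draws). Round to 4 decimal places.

0.3436

Under each hypothesis, the probability of the observed sequence is: P(data | urn A) = (2/8)(6/8)(6/8) = 0.14062; P(data | urn B) = (1/5)(4/5)(4/5) = 0.128; P(data | urn C) = (1/4)(3/4)(3/4) = 0.14062.
Multiplying each by its prior: 1/3 · 0.14062 = 0.046875, 1/3 · 0.128 = 0.042667, 1/3 · 0.14062 = 0.046875; summing to 0.13642.
Hence P(urn C | data) = (0.046875) / (0.13642) = 0.34362.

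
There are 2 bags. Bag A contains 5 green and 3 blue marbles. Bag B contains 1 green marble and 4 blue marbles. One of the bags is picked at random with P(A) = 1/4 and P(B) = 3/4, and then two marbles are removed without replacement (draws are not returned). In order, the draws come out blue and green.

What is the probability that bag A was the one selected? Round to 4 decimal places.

For each hypothesis, P(data | H) works out to: P(data | bag A) = (3/8)(5/7) = 0.26786; P(data | bag B) = (4/5)(1/4) = 0.2.
The prior-weighted likelihoods are 1/4 · 0.26786 = 0.066964, 3/4 · 0.2 = 0.15; with total 0.21696.
So P(bag A | data) = (0.066964) / (0.21696) = 0.30864.

0.3086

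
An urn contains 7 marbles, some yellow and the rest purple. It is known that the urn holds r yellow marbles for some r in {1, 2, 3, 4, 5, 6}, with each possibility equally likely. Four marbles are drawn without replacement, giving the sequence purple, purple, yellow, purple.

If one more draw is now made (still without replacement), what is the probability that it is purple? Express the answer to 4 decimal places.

The likelihood of the observed sequence under each hypothesis: P(data | r = 1) = (6/7)(5/6)(1/5)(4/4) = 1/7; P(data | r = 2) = (5/7)(4/6)(2/5)(3/4) = 1/7; P(data | r = 3) = (4/7)(3/6)(3/5)(2/4) = 3/35; P(data | r = 4) = (3/7)(2/6)(4/5)(1/4) = 1/35; P(data | r = 5) = (2/7)(1/6)(5/5)(0/4) = 0; P(data | r = 6) = (1/7)(0/6) = 0.
Multiplying each by its prior: 1/6 · 1/7 = 1/42, 1/6 · 1/7 = 1/42, 1/6 · 3/35 = 1/70, 1/6 · 1/35 = 1/210, 1/6 · 0 = 0, 1/6 · 0 = 0; summing to 1/15.
The posterior is then P(r = 1 | data) = 5/14, P(r = 2 | data) = 5/14, P(r = 3 | data) = 3/14, P(r = 4 | data) = 1/14, P(r = 5 | data) = 0, P(r = 6 | data) = 0.
So P(purple next | data) = Σ P(purple next | H) P(H | data) = (1)(5/14) + (2/3)(5/14) + (1/3)(3/14) + (0)(1/14) = 2/3.

0.6667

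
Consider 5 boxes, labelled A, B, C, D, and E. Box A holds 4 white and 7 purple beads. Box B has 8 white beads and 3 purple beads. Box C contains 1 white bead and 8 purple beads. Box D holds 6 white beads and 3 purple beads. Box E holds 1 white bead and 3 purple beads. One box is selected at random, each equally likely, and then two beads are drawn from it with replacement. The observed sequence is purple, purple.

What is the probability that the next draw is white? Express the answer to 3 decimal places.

The likelihood of the observed sequence under each hypothesis: P(data | box A) = (7/11)(7/11) = 0.40496; P(data | box B) = (3/11)(3/11) = 0.07438; P(data | box C) = (8/9)(8/9) = 0.79012; P(data | box D) = (3/9)(3/9) = 0.11111; P(data | box E) = (3/4)(3/4) = 0.5625.
Weighting by the prior gives 1/5 · 0.40496 = 0.080992, 1/5 · 0.07438 = 0.014876, 1/5 · 0.79012 = 0.15802, 1/5 · 0.11111 = 0.022222, 1/5 · 0.5625 = 0.1125; with total 0.38861.
The posterior is then P(box A | data) = 0.20841, P(box B | data) = 0.03828, P(box C | data) = 0.40664, P(box D | data) = 0.057183, P(box E | data) = 0.28949.
Averaging over the posterior, P(white next | data) = (4/11)(0.20841) + (8/11)(0.03828) + (1/9)(0.40664) + (2/3)(0.057183) + (1/4)(0.28949) = 0.2593.

0.259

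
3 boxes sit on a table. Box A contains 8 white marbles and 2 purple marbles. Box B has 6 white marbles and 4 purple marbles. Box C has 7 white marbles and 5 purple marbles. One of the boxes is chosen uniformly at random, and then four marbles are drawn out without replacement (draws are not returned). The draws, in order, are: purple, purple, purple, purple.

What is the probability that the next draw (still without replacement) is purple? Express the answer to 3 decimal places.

0.085

The likelihood of the observed sequence under each hypothesis: P(data | box A) = (2/10)(1/9)(0/8) = 0; P(data | box B) = (4/10)(3/9)(2/8)(1/7) = 0.0047619; P(data | box C) = (5/12)(4/11)(3/10)(2/9) = 0.010101.
Weighting by the prior gives 1/3 · 0 = 0, 1/3 · 0.0047619 = 0.0015873, 1/3 · 0.010101 = 0.003367; summing to 0.0049543.
Dividing through by the total gives posterior P(box A | data) = 0, P(box B | data) = 0.32039, P(box C | data) = 0.67961.
Averaging over the posterior, P(purple next | data) = (0)(0.32039) + (1/8)(0.67961) = 0.084951.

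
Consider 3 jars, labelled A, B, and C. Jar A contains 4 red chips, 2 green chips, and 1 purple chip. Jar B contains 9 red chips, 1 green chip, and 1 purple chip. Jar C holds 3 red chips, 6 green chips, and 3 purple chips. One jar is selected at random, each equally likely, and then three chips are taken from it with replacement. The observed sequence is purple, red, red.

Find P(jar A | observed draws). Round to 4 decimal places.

0.3788

Under each hypothesis, the probability of the observed sequence is: P(data | jar A) = (1/7)(4/7)(4/7) = 0.046647; P(data | jar B) = (1/11)(9/11)(9/11) = 0.060856; P(data | jar C) = (3/12)(3/12)(3/12) = 0.015625.
Multiplying each by its prior: 1/3 · 0.046647 = 0.015549, 1/3 · 0.060856 = 0.020285, 1/3 · 0.015625 = 0.0052083; these sum to 0.041043.
So P(jar A | data) = (0.015549) / (0.041043) = 0.37885.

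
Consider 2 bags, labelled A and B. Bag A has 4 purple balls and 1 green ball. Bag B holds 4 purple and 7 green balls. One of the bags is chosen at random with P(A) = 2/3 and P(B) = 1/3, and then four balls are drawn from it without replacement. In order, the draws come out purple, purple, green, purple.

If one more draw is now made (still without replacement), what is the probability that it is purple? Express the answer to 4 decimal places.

Under each hypothesis, the probability of the observed sequence is: P(data | bag A) = (4/5)(3/4)(1/3)(2/2) = 1/5; P(data | bag B) = (4/11)(3/10)(7/9)(2/8) = 7/330.
Multiplying each by its prior: 2/3 · 1/5 = 2/15, 1/3 · 7/330 = 7/990; these sum to 139/990.
Dividing through by the total gives posterior P(bag A | data) = 132/139, P(bag B | data) = 7/139.
The predictive probability is P(purple next | data) = (1)(132/139) + (1/7)(7/139) = 133/139.

0.9568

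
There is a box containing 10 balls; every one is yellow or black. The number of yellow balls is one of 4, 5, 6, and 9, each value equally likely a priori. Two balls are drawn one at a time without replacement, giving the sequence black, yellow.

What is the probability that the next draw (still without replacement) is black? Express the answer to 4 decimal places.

The likelihood of the observed sequence under each hypothesis: P(data | r = 4) = (6/10)(4/9) = 4/15; P(data | r = 5) = (5/10)(5/9) = 5/18; P(data | r = 6) = (4/10)(6/9) = 4/15; P(data | r = 9) = (1/10)(9/9) = 1/10.
The prior-weighted likelihoods are 1/4 · 4/15 = 1/15, 1/4 · 5/18 = 5/72, 1/4 · 4/15 = 1/15, 1/4 · 1/10 = 1/40; these sum to 41/180.
Normalising, the posterior is P(r = 4 | data) = 12/41, P(r = 5 | data) = 25/82, P(r = 6 | data) = 12/41, P(r = 9 | data) = 9/82.
So P(black next | data) = Σ P(black next | H) P(H | data) = (5/8)(12/41) + (1/2)(25/82) + (3/8)(12/41) + (0)(9/82) = 73/164.

0.4451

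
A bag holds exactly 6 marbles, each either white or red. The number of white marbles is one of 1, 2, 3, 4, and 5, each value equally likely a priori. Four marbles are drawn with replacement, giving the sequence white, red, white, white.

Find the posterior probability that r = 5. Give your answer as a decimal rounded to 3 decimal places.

For each hypothesis, P(data | H) works out to: P(data | r = 1) = (1/6)(5/6)(1/6)(1/6) = 0.003858; P(data | r = 2) = (2/6)(4/6)(2/6)(2/6) = 0.024691; P(data | r = 3) = (3/6)(3/6)(3/6)(3/6) = 0.0625; P(data | r = 4) = (4/6)(2/6)(4/6)(4/6) = 0.098765; P(data | r = 5) = (5/6)(1/6)(5/6)(5/6) = 0.096451.
Multiplying each by its prior: 1/5 · 0.003858 = 0.0007716, 1/5 · 0.024691 = 0.0049383, 1/5 · 0.0625 = 0.0125, 1/5 · 0.098765 = 0.019753, 1/5 · 0.096451 = 0.01929; these sum to 0.057253.
So P(r = 5 | data) = (0.01929) / (0.057253) = 0.33693.

0.337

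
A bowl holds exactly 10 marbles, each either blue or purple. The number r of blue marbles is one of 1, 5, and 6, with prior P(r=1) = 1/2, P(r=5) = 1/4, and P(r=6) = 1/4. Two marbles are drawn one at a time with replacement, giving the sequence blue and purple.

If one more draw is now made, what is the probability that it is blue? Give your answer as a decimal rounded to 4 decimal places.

0.4284

For each hypothesis, P(data | H) works out to: P(data | r = 1) = (1/10)(9/10) = 9/100; P(data | r = 5) = (5/10)(5/10) = 1/4; P(data | r = 6) = (6/10)(4/10) = 6/25.
Weighting by the prior gives 1/2 · 9/100 = 9/200, 1/4 · 1/4 = 1/16, 1/4 · 6/25 = 3/50; these sum to 67/400.
Dividing through by the total gives posterior P(r = 1 | data) = 18/67, P(r = 5 | data) = 25/67, P(r = 6 | data) = 24/67.
Averaging over the posterior, P(blue next | data) = (1/10)(18/67) + (1/2)(25/67) + (3/5)(24/67) = 287/670.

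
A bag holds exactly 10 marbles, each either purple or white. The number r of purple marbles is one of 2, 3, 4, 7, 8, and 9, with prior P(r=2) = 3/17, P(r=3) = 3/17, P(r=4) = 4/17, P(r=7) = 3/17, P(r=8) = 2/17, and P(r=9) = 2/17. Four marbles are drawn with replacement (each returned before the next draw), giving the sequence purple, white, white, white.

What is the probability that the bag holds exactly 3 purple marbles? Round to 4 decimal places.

For each hypothesis, P(data | H) works out to: P(data | r = 2) = (2/10)(8/10)(8/10)(8/10) = 0.1024; P(data | r = 3) = (3/10)(7/10)(7/10)(7/10) = 0.1029; P(data | r = 4) = (4/10)(6/10)(6/10)(6/10) = 0.0864; P(data | r = 7) = (7/10)(3/10)(3/10)(3/10) = 0.0189; P(data | r = 8) = (8/10)(2/10)(2/10)(2/10) = 0.0064; P(data | r = 9) = (9/10)(1/10)(1/10)(1/10) = 0.0009.
Weighting by the prior gives 3/17 · 0.1024 = 0.018071, 3/17 · 0.1029 = 0.018159, 4/17 · 0.0864 = 0.020329, 3/17 · 0.0189 = 0.0033353, 2/17 · 0.0064 = 0.00075294, 2/17 · 0.0009 = 0.00010588; these sum to 0.060753.
Hence P(r = 3 | data) = (0.018159) / (0.060753) = 0.2989.

0.2989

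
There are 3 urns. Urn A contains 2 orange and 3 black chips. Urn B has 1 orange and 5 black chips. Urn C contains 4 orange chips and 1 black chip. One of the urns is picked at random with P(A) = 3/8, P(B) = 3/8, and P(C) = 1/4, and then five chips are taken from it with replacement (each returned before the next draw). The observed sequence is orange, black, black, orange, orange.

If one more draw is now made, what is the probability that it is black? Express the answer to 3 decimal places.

Under each hypothesis, the probability of the observed sequence is: P(data | urn A) = (2/5)(3/5)(3/5)(2/5)(2/5) = 0.02304; P(data | urn B) = (1/6)(5/6)(5/6)(1/6)(1/6) = 0.003215; P(data | urn C) = (4/5)(1/5)(1/5)(4/5)(4/5) = 0.02048.
The prior-weighted likelihoods are 3/8 · 0.02304 = 0.00864, 3/8 · 0.003215 = 0.0012056, 1/4 · 0.02048 = 0.00512; summing to 0.014966.
Dividing through by the total gives posterior P(urn A | data) = 0.57732, P(urn B | data) = 0.08056, P(urn C | data) = 0.34212.
The predictive probability is P(black next | data) = (3/5)(0.57732) + (5/6)(0.08056) + (1/5)(0.34212) = 0.48195.

0.482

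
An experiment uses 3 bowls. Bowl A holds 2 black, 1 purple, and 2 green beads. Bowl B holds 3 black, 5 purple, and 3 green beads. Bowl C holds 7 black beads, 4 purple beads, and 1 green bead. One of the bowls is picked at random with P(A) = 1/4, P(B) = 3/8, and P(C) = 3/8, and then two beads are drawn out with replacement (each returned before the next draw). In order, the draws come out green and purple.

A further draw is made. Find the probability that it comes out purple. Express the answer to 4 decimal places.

0.3719

Under each hypothesis, the probability of the observed sequence is: P(data | bowl A) = (2/5)(1/5) = 0.08; P(data | bowl B) = (3/11)(5/11) = 0.12397; P(data | bowl C) = (1/12)(4/12) = 0.027778.
The prior-weighted likelihoods are 1/4 · 0.08 = 0.02, 3/8 · 0.12397 = 0.046488, 3/8 · 0.027778 = 0.010417; summing to 0.076904.
Normalising, the posterior is P(bowl A | data) = 0.26006, P(bowl B | data) = 0.60449, P(bowl C | data) = 0.13545.
Averaging over the posterior, P(purple next | data) = (1/5)(0.26006) + (5/11)(0.60449) + (1/3)(0.13545) = 0.37193.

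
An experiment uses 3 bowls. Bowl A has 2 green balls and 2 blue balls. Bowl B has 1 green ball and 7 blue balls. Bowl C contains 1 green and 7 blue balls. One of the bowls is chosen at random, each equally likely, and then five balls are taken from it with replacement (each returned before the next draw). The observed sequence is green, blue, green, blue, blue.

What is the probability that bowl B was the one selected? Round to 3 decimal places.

0.201

Compute the likelihood of the observed sequence for each case: P(data | bowl A) = (2/4)(2/4)(2/4)(2/4)(2/4) = 0.03125; P(data | bowl B) = (1/8)(7/8)(1/8)(7/8)(7/8) = 0.010468; P(data | bowl C) = (1/8)(7/8)(1/8)(7/8)(7/8) = 0.010468.
Multiplying each by its prior: 1/3 · 0.03125 = 0.010417, 1/3 · 0.010468 = 0.0034892, 1/3 · 0.010468 = 0.0034892; these sum to 0.017395.
By Bayes' rule, P(bowl B | data) = (0.0034892) / (0.017395) = 0.20058.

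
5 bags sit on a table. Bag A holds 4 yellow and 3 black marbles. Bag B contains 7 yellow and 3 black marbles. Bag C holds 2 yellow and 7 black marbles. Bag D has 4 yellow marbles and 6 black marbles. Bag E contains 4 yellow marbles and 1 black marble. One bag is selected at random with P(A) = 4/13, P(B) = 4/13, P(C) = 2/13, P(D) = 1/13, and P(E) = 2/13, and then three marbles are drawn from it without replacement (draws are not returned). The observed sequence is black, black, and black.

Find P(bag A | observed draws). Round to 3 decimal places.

For each hypothesis, P(data | H) works out to: P(data | bag A) = (3/7)(2/6)(1/5) = 0.028571; P(data | bag B) = (3/10)(2/9)(1/8) = 0.0083333; P(data | bag C) = (7/9)(6/8)(5/7) = 0.41667; P(data | bag D) = (6/10)(5/9)(4/8) = 0.16667; P(data | bag E) = (1/5)(0/4) = 0.
Multiplying each by its prior: 4/13 · 0.028571 = 0.0087912, 4/13 · 0.0083333 = 0.0025641, 2/13 · 0.41667 = 0.064103, 1/13 · 0.16667 = 0.012821, 2/13 · 0 = 0; summing to 0.088278.
So P(bag A | data) = (0.0087912) / (0.088278) = 0.099585.

0.100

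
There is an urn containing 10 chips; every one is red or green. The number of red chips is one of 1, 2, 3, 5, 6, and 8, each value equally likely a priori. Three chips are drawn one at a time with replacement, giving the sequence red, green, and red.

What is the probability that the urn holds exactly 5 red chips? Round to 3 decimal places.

0.250

The likelihood of the observed sequence under each hypothesis: P(data | r = 1) = (1/10)(9/10)(1/10) = 0.009; P(data | r = 2) = (2/10)(8/10)(2/10) = 0.032; P(data | r = 3) = (3/10)(7/10)(3/10) = 0.063; P(data | r = 5) = (5/10)(5/10)(5/10) = 0.125; P(data | r = 6) = (6/10)(4/10)(6/10) = 0.144; P(data | r = 8) = (8/10)(2/10)(8/10) = 0.128.
Multiplying each by its prior: 1/6 · 0.009 = 0.0015, 1/6 · 0.032 = 0.0053333, 1/6 · 0.063 = 0.0105, 1/6 · 0.125 = 0.020833, 1/6 · 0.144 = 0.024, 1/6 · 0.128 = 0.021333; these sum to 0.0835.
So P(r = 5 | data) = (0.020833) / (0.0835) = 0.2495.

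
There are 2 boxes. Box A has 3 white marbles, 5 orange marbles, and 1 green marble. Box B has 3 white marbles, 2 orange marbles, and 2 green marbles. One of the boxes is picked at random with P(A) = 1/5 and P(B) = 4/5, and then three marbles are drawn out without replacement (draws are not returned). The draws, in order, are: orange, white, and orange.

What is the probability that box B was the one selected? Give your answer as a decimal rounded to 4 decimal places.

0.4898

For each hypothesis, P(data | H) works out to: P(data | box A) = (5/9)(3/8)(4/7) = 5/42; P(data | box B) = (2/7)(3/6)(1/5) = 1/35.
Multiplying each by its prior: 1/5 · 5/42 = 1/42, 4/5 · 1/35 = 4/175; these sum to 7/150.
Therefore the posterior P(box B | data) = (4/175) / (7/150) = 24/49.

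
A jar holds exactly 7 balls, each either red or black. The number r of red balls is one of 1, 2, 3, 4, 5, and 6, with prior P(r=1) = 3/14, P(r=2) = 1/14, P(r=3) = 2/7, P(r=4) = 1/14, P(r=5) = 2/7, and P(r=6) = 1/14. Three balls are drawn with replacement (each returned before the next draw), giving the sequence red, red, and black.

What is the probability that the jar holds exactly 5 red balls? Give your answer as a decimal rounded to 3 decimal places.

0.429

Compute the likelihood of the observed sequence for each case: P(data | r = 1) = (1/7)(1/7)(6/7) = 0.017493; P(data | r = 2) = (2/7)(2/7)(5/7) = 0.058309; P(data | r = 3) = (3/7)(3/7)(4/7) = 0.10496; P(data | r = 4) = (4/7)(4/7)(3/7) = 0.13994; P(data | r = 5) = (5/7)(5/7)(2/7) = 0.14577; P(data | r = 6) = (6/7)(6/7)(1/7) = 0.10496.
The prior-weighted likelihoods are 3/14 · 0.017493 = 0.0037484, 1/14 · 0.058309 = 0.0041649, 2/7 · 0.10496 = 0.029988, 1/14 · 0.13994 = 0.0099958, 2/7 · 0.14577 = 0.041649, 1/14 · 0.10496 = 0.0074969; these sum to 0.097043.
Therefore the posterior P(r = 5 | data) = (0.041649) / (0.097043) = 0.42918.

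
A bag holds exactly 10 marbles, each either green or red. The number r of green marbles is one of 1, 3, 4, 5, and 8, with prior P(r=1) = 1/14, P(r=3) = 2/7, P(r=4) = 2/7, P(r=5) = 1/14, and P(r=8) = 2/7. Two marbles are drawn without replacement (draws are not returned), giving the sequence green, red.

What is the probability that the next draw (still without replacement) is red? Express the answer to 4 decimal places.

Under each hypothesis, the probability of the observed sequence is: P(data | r = 1) = (1/10)(9/9) = 1/10; P(data | r = 3) = (3/10)(7/9) = 7/30; P(data | r = 4) = (4/10)(6/9) = 4/15; P(data | r = 5) = (5/10)(5/9) = 5/18; P(data | r = 8) = (8/10)(2/9) = 8/45.
The prior-weighted likelihoods are 1/14 · 1/10 = 1/140, 2/7 · 7/30 = 1/15, 2/7 · 4/15 = 8/105, 1/14 · 5/18 = 5/252, 2/7 · 8/45 = 16/315; these sum to 139/630.
The posterior is then P(r = 1 | data) = 9/278, P(r = 3 | data) = 42/139, P(r = 4 | data) = 48/139, P(r = 5 | data) = 25/278, P(r = 8 | data) = 32/139.
Averaging over the posterior, P(red next | data) = (1)(9/278) + (3/4)(42/139) + (5/8)(48/139) + (1/2)(25/278) + (1/8)(32/139) = 305/556.

0.5486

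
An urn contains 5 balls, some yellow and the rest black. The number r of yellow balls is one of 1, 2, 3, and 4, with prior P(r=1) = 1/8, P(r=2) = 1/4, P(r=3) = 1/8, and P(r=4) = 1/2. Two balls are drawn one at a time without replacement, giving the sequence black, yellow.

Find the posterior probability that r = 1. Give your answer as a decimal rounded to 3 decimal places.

Under each hypothesis, the probability of the observed sequence is: P(data | r = 1) = (4/5)(1/4) = 1/5; P(data | r = 2) = (3/5)(2/4) = 3/10; P(data | r = 3) = (2/5)(3/4) = 3/10; P(data | r = 4) = (1/5)(4/4) = 1/5.
Multiplying each by its prior: 1/8 · 1/5 = 1/40, 1/4 · 3/10 = 3/40, 1/8 · 3/10 = 3/80, 1/2 · 1/5 = 1/10; with total 19/80.
By Bayes' rule, P(r = 1 | data) = (1/40) / (19/80) = 2/19.

0.105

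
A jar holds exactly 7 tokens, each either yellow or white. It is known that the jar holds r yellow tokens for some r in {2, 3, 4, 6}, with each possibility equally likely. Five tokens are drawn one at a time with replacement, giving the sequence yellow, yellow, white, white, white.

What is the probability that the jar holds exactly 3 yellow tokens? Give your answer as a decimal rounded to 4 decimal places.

0.3731

Compute the likelihood of the observed sequence for each case: P(data | r = 2) = (2/7)(2/7)(5/7)(5/7)(5/7) = 0.02975; P(data | r = 3) = (3/7)(3/7)(4/7)(4/7)(4/7) = 0.034271; P(data | r = 4) = (4/7)(4/7)(3/7)(3/7)(3/7) = 0.025704; P(data | r = 6) = (6/7)(6/7)(1/7)(1/7)(1/7) = 0.002142.
The prior-weighted likelihoods are 1/4 · 0.02975 = 0.0074374, 1/4 · 0.034271 = 0.0085679, 1/4 · 0.025704 = 0.0064259, 1/4 · 0.002142 = 0.00053549; these sum to 0.022967.
So P(r = 3 | data) = (0.0085679) / (0.022967) = 0.37306.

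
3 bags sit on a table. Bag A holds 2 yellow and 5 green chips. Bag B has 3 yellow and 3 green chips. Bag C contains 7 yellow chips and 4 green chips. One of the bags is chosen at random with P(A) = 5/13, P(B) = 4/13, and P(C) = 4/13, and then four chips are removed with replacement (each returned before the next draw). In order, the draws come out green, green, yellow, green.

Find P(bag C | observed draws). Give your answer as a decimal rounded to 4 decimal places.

Compute the likelihood of the observed sequence for each case: P(data | bag A) = (5/7)(5/7)(2/7)(5/7) = 0.10412; P(data | bag B) = (3/6)(3/6)(3/6)(3/6) = 0.0625; P(data | bag C) = (4/11)(4/11)(7/11)(4/11) = 0.030599.
Weighting by the prior gives 5/13 · 0.10412 = 0.040047, 4/13 · 0.0625 = 0.019231, 4/13 · 0.030599 = 0.0094151; these sum to 0.068693.
So P(bag C | data) = (0.0094151) / (0.068693) = 0.13706.

0.1371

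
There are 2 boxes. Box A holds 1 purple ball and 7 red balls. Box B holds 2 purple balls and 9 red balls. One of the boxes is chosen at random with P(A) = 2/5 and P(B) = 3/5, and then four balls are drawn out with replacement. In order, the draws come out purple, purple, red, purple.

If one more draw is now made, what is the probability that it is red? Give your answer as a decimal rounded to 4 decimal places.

0.8289

Compute the likelihood of the observed sequence for each case: P(data | box A) = (1/8)(1/8)(7/8)(1/8) = 0.001709; P(data | box B) = (2/11)(2/11)(9/11)(2/11) = 0.0049177.
Weighting by the prior gives 2/5 · 0.001709 = 0.00068359, 3/5 · 0.0049177 = 0.0029506; with total 0.0036342.
Dividing through by the total gives posterior P(box A | data) = 0.1881, P(box B | data) = 0.8119.
The predictive probability is P(red next | data) = (7/8)(0.1881) + (9/11)(0.8119) = 0.82887.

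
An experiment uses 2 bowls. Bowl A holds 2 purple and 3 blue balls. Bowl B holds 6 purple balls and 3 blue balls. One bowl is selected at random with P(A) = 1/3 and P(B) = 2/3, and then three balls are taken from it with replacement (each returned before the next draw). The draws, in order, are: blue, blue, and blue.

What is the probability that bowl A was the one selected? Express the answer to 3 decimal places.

The likelihood of the observed sequence under each hypothesis: P(data | bowl A) = (3/5)(3/5)(3/5) = 0.216; P(data | bowl B) = (3/9)(3/9)(3/9) = 0.037037.
The prior-weighted likelihoods are 1/3 · 0.216 = 0.072, 2/3 · 0.037037 = 0.024691; summing to 0.096691.
By Bayes' rule, P(bowl A | data) = (0.072) / (0.096691) = 0.74464.

0.745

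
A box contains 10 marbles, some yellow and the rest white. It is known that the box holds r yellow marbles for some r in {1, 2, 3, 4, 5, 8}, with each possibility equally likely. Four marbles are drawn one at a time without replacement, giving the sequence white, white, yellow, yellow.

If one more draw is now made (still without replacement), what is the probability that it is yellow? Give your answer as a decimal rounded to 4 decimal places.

Compute the likelihood of the observed sequence for each case: P(data | r = 1) = (9/10)(8/9)(1/8)(0/7) = 0; P(data | r = 2) = (8/10)(7/9)(2/8)(1/7) = 0.022222; P(data | r = 3) = (7/10)(6/9)(3/8)(2/7) = 0.05; P(data | r = 4) = (6/10)(5/9)(4/8)(3/7) = 0.071429; P(data | r = 5) = (5/10)(4/9)(5/8)(4/7) = 0.079365; P(data | r = 8) = (2/10)(1/9)(8/8)(7/7) = 0.022222.
Multiplying each by its prior: 1/6 · 0 = 0, 1/6 · 0.022222 = 0.0037037, 1/6 · 0.05 = 0.0083333, 1/6 · 0.071429 = 0.011905, 1/6 · 0.079365 = 0.013228, 1/6 · 0.022222 = 0.0037037; summing to 0.040873.
Normalising, the posterior is P(r = 1 | data) = 0, P(r = 2 | data) = 0.090615, P(r = 3 | data) = 0.20388, P(r = 4 | data) = 0.29126, P(r = 5 | data) = 0.32362, P(r = 8 | data) = 0.090615.
Averaging over the posterior, P(yellow next | data) = (0)(0.090615) + (1/6)(0.20388) + (1/3)(0.29126) + (1/2)(0.32362) + (1)(0.090615) = 0.3835.

0.3835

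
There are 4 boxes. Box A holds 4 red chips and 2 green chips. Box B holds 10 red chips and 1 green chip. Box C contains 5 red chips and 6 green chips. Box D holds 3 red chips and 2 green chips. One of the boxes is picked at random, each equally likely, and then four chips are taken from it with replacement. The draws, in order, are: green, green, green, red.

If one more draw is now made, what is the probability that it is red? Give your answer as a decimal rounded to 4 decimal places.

0.5355

Compute the likelihood of the observed sequence for each case: P(data | box A) = (2/6)(2/6)(2/6)(4/6) = 0.024691; P(data | box B) = (1/11)(1/11)(1/11)(10/11) = 0.00068301; P(data | box C) = (6/11)(6/11)(6/11)(5/11) = 0.073765; P(data | box D) = (2/5)(2/5)(2/5)(3/5) = 0.0384.
Multiplying each by its prior: 1/4 · 0.024691 = 0.0061728, 1/4 · 0.00068301 = 0.00017075, 1/4 · 0.073765 = 0.018441, 1/4 · 0.0384 = 0.0096; summing to 0.034385.
Normalising, the posterior is P(box A | data) = 0.17952, P(box B | data) = 0.0049659, P(box C | data) = 0.53632, P(box D | data) = 0.27919.
So P(red next | data) = Σ P(red next | H) P(H | data) = (2/3)(0.17952) + (10/11)(0.0049659) + (5/11)(0.53632) + (3/5)(0.27919) = 0.53549.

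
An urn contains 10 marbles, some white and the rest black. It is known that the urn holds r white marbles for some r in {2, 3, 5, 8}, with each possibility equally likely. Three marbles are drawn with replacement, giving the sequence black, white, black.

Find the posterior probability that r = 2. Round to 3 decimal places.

Compute the likelihood of the observed sequence for each case: P(data | r = 2) = (8/10)(2/10)(8/10) = 0.128; P(data | r = 3) = (7/10)(3/10)(7/10) = 0.147; P(data | r = 5) = (5/10)(5/10)(5/10) = 0.125; P(data | r = 8) = (2/10)(8/10)(2/10) = 0.032.
Weighting by the prior gives 1/4 · 0.128 = 0.032, 1/4 · 0.147 = 0.03675, 1/4 · 0.125 = 0.03125, 1/4 · 0.032 = 0.008; with total 0.108.
Hence P(r = 2 | data) = (0.032) / (0.108) = 0.2963.

0.296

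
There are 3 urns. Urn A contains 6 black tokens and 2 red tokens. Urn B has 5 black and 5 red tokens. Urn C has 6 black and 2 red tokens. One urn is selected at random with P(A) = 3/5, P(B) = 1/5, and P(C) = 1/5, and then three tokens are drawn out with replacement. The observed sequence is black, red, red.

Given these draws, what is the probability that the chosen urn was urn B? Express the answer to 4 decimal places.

For each hypothesis, P(data | H) works out to: P(data | urn A) = (6/8)(2/8)(2/8) = 3/64; P(data | urn B) = (5/10)(5/10)(5/10) = 1/8; P(data | urn C) = (6/8)(2/8)(2/8) = 3/64.
Multiplying each by its prior: 3/5 · 3/64 = 9/320, 1/5 · 1/8 = 1/40, 1/5 · 3/64 = 3/320; these sum to 1/16.
Therefore the posterior P(urn B | data) = (1/40) / (1/16) = 2/5.

0.4000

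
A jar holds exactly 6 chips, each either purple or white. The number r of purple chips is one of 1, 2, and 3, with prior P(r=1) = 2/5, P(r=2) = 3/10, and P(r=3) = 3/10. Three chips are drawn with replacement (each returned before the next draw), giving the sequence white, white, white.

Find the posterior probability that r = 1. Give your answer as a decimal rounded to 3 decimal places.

Under each hypothesis, the probability of the observed sequence is: P(data | r = 1) = (5/6)(5/6)(5/6) = 0.5787; P(data | r = 2) = (4/6)(4/6)(4/6) = 0.2963; P(data | r = 3) = (3/6)(3/6)(3/6) = 0.125.
Weighting by the prior gives 2/5 · 0.5787 = 0.23148, 3/10 · 0.2963 = 0.088889, 3/10 · 0.125 = 0.0375; these sum to 0.35787.
By Bayes' rule, P(r = 1 | data) = (0.23148) / (0.35787) = 0.64683.

0.647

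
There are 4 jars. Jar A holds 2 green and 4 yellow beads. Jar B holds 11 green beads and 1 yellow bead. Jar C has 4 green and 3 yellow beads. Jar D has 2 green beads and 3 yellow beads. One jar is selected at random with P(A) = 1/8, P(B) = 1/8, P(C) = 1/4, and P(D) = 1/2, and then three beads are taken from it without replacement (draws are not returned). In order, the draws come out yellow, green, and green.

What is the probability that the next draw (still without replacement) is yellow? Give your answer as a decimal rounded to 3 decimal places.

0.715

The likelihood of the observed sequence under each hypothesis: P(data | jar A) = (4/6)(2/5)(1/4) = 1/15; P(data | jar B) = (1/12)(11/11)(10/10) = 1/12; P(data | jar C) = (3/7)(4/6)(3/5) = 6/35; P(data | jar D) = (3/5)(2/4)(1/3) = 1/10.
The prior-weighted likelihoods are 1/8 · 1/15 = 1/120, 1/8 · 1/12 = 1/96, 1/4 · 6/35 = 3/70, 1/2 · 1/10 = 1/20; with total 25/224.
Normalising, the posterior is P(jar A | data) = 28/375, P(jar B | data) = 7/75, P(jar C | data) = 48/125, P(jar D | data) = 56/125.
The predictive probability is P(yellow next | data) = (1)(28/375) + (0)(7/75) + (1/2)(48/125) + (1)(56/125) = 268/375.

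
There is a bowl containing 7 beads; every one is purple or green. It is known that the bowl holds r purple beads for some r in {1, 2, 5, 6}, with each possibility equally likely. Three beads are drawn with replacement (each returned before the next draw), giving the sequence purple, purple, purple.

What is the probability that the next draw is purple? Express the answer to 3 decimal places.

The likelihood of the observed sequence under each hypothesis: P(data | r = 1) = (1/7)(1/7)(1/7) = 0.0029155; P(data | r = 2) = (2/7)(2/7)(2/7) = 0.023324; P(data | r = 5) = (5/7)(5/7)(5/7) = 0.36443; P(data | r = 6) = (6/7)(6/7)(6/7) = 0.62974.
The prior-weighted likelihoods are 1/4 · 0.0029155 = 0.00072886, 1/4 · 0.023324 = 0.0058309, 1/4 · 0.36443 = 0.091108, 1/4 · 0.62974 = 0.15743; with total 0.2551.
Normalising, the posterior is P(r = 1 | data) = 0.0028571, P(r = 2 | data) = 0.022857, P(r = 5 | data) = 0.35714, P(r = 6 | data) = 0.61714.
So P(purple next | data) = Σ P(purple next | H) P(H | data) = (1/7)(0.0028571) + (2/7)(0.022857) + (5/7)(0.35714) + (6/7)(0.61714) = 0.79102.

0.791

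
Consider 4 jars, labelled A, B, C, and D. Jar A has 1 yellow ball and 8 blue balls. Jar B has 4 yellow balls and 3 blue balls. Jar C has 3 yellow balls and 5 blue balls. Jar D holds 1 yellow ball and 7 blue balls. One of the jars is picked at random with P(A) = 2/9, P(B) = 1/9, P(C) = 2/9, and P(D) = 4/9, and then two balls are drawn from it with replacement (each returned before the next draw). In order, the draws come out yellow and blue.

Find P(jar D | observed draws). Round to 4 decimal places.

Under each hypothesis, the probability of the observed sequence is: P(data | jar A) = (1/9)(8/9) = 0.098765; P(data | jar B) = (4/7)(3/7) = 0.2449; P(data | jar C) = (3/8)(5/8) = 0.23438; P(data | jar D) = (1/8)(7/8) = 0.10938.
Weighting by the prior gives 2/9 · 0.098765 = 0.021948, 1/9 · 0.2449 = 0.027211, 2/9 · 0.23438 = 0.052083, 4/9 · 0.10938 = 0.048611; with total 0.14985.
So P(jar D | data) = (0.048611) / (0.14985) = 0.32439.

0.3244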